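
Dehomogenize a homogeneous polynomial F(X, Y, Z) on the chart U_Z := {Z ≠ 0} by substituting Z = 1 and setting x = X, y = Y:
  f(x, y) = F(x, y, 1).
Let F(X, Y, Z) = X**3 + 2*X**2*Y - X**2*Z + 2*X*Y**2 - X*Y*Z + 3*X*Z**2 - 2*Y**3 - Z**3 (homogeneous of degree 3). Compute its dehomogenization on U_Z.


f(x, y) = x**3 + 2*x**2*y - x**2 + 2*x*y**2 - x*y + 3*x - 2*y**3 - 1

On U_Z we set Z = 1. Each monomial c·X^i·Y^j·Z^k in F becomes c·x^i·y^j·1^k = c·x^i·y^j.
Substituting Z = 1: F(X, Y, 1) = x**3 + 2*x**2*y - x**2 + 2*x*y**2 - x*y + 3*x - 2*y**3 - 1.
Note: deg(f) ≤ deg(F) = 3; strict inequality happens when F is divisible by Z (lost terms).


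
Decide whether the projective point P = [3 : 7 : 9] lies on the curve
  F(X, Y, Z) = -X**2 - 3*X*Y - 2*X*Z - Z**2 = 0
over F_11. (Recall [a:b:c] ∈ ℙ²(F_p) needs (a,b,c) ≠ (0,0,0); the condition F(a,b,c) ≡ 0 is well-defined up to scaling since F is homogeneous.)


F(3,7,9) ≡ 2 (mod 11); P is NOT on the curve.

Evaluate F(3, 7, 9) term-by-term (mod 11).
  -X**2 ↦ -1·9·1·1 = -9
  -3*X*Y ↦ -3·3·7·1 = -63
  -2*X*Z ↦ -2·3·1·9 = -54
  -Z**2 ↦ -1·1·1·81 = -81
Sum: F(3, 7, 9) = (-9) + (-63) + (-54) + (-81) = -207.
Reducing mod 11: -207 ≡ 2 (mod 11).
Since F(a, b, c) ≡ 2 ≠ 0 (mod 11), P does NOT lie on the curve.


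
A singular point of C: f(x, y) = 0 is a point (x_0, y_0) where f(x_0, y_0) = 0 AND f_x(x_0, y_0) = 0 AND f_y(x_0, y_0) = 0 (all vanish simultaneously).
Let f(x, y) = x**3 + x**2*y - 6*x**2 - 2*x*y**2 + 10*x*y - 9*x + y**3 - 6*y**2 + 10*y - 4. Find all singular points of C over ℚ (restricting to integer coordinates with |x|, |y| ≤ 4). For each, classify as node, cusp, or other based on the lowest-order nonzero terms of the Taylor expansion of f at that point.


Singular points: {(1, 3)}; classification: cusp.

Compute partial derivatives:
  f_x = 3*x**2 + 2*x*y - 12*x - 2*y**2 + 10*y - 9.
  f_y = x**2 - 4*x*y + 10*x + 3*y**2 - 12*y + 10.
Scan x_0 ∈ {−4, ..., 4}. For each x_0, f_y(x_0, y) is a polynomial in y; find its integer roots y ∈ {−4, ..., 4}, then test f_x and f at those candidates.
  x = -4: f_y(-4, y) = 3*y**2 + 4*y - 14; no integer root y with |y| ≤ 4.
  x = -3: f_y(-3, y) = 3*y**2 - 11; no integer root y with |y| ≤ 4.
  x = -2: f_y(-2, y) = 3*y**2 - 4*y - 6; no integer root y with |y| ≤ 4.
  x = -1: f_y(-1, y) = 3*y**2 - 8*y + 1; no integer root y with |y| ≤ 4.
  x = 0: f_y(0, y) = 3*y**2 - 12*y + 10; no integer root y with |y| ≤ 4.
  x = 1: f_y(1, y) = 3*y**2 - 16*y + 21; vanishes at y ∈ {3}. (1, 3): f_x = 0, f = 0 — SINGULAR.
  x = 2: f_y(2, y) = 3*y**2 - 20*y + 34; no integer root y with |y| ≤ 4.
  x = 3: f_y(3, y) = 3*y**2 - 24*y + 49; no integer root y with |y| ≤ 4.
  x = 4: f_y(4, y) = 3*y**2 - 28*y + 66; no integer root y with |y| ≤ 4.
Only singular point on the grid: (1, 3).
Classify: substitute x = 1 + u, y = 3 + v and expand: f = u**3 + u**2*v - 2*u*v**2 + v**3 + v**2.
No constant or linear terms (consistent with a singular point). Quadratic part: v**2. Cubic part: u**3 + u**2*v - 2*u*v**2 + v**3.
The quadratic part v**2 is a perfect square, so there is a single (double) tangent line v = 0, i.e. y = 3. Restricting the cubic part to that line (v = 0) leaves u**3 ≠ 0, so f is not divisible by v and the branch is v² ≈ -u**3 to lowest order — this is a cusp.
Classification: cusp.


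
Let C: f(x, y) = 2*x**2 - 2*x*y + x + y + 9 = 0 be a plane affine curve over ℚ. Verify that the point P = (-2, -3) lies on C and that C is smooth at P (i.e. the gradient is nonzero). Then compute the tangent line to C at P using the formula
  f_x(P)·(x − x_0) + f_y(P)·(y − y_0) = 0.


Tangent line at P: -x + 5*y + 13 = 0.

Step 1: f(-2, -3) = 0, so P lies on C.
Step 2: partial derivatives
  f_x(x, y) = 4*x - 2*y + 1, f_y(x, y) = 1 - 2*x.
  f_x(P) = -1, f_y(P) = 5 (gradient nonzero, so P is smooth).
Step 3: tangent line at P: -1·(x − -2) + 5·(y − -3) = 0.
Expanding: -x + 5*y + 13 = 0.


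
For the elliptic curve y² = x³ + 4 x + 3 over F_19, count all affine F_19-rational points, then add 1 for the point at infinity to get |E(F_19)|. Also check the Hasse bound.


Affine points = {(2, 0), (3, 2), (3, 17), (4, 8), (4, 11), (10, 6), (10, 13), (17, 5), (17, 14), (18, 6), (18, 13)}; affine count = 11; |E(F_19)| = 12.

Discriminant check: Δ ∝ 4a³ + 27b² = 4·4³ + 27·3² = 4·64 + 27·9 ≡ 5 (mod 19). Nonzero ⇒ E is nonsingular.
For each x ∈ F_19, compute rhs = x³ + 4·x + 3 mod 19, then count y ∈ F_19 with y² ≡ rhs.
  x = 0: rhs = 3, matching y values: none (0 points).
  x = 1: rhs = 8, matching y values: none (0 points).
  x = 2: rhs = 0, matching y values: 0 (1 points).
  x = 3: rhs = 4, matching y values: 2, 17 (2 points).
  x = 4: rhs = 7, matching y values: 8, 11 (2 points).
  x = 5: rhs = 15, matching y values: none (0 points).
  x = 6: rhs = 15, matching y values: none (0 points).
  x = 7: rhs = 13, matching y values: none (0 points).
  x = 8: rhs = 15, matching y values: none (0 points).
  x = 9: rhs = 8, matching y values: none (0 points).
  x = 10: rhs = 17, matching y values: 6, 13 (2 points).
  x = 11: rhs = 10, matching y values: none (0 points).
  x = 12: rhs = 12, matching y values: none (0 points).
  x = 13: rhs = 10, matching y values: none (0 points).
  x = 14: rhs = 10, matching y values: none (0 points).
  x = 15: rhs = 18, matching y values: none (0 points).
  x = 16: rhs = 2, matching y values: none (0 points).
  x = 17: rhs = 6, matching y values: 5, 14 (2 points).
  x = 18: rhs = 17, matching y values: 6, 13 (2 points).
Total affine count: 11.
Full point count |E(F_19)| = 11 + 1 = 12.
Hasse bound: |12 − (19+1)| = |-8| = 8 ≤ 2√19 ≈ 8.7178 ✓.


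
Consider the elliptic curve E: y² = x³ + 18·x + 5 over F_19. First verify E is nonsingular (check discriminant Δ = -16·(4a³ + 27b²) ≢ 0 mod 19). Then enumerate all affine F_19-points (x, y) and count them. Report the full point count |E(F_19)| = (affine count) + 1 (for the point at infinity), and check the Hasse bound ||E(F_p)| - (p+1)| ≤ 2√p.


Affine points = {(0, 9), (0, 10), (1, 9), (1, 10), (2, 7), (2, 12), (5, 7), (5, 12), (6, 5), (6, 14), (10, 8), (10, 11), (12, 7), (12, 12), (13, 2), (13, 17), (16, 0), (18, 9), (18, 10)}; affine count = 19; |E(F_19)| = 20.

Discriminant check: Δ ∝ 4a³ + 27b² = 4·18³ + 27·5² = 4·5832 + 27·25 ≡ 6 (mod 19). Nonzero ⇒ E is nonsingular.
For each x ∈ F_19, compute rhs = x³ + 18·x + 5 mod 19, then count y ∈ F_19 with y² ≡ rhs.
  x = 0: rhs = 5, matching y values: 9, 10 (2 points).
  x = 1: rhs = 5, matching y values: 9, 10 (2 points).
  x = 2: rhs = 11, matching y values: 7, 12 (2 points).
  x = 3: rhs = 10, matching y values: none (0 points).
  x = 4: rhs = 8, matching y values: none (0 points).
  x = 5: rhs = 11, matching y values: 7, 12 (2 points).
  x = 6: rhs = 6, matching y values: 5, 14 (2 points).
  x = 7: rhs = 18, matching y values: none (0 points).
  x = 8: rhs = 15, matching y values: none (0 points).
  x = 9: rhs = 3, matching y values: none (0 points).
  x = 10: rhs = 7, matching y values: 8, 11 (2 points).
  x = 11: rhs = 14, matching y values: none (0 points).
  x = 12: rhs = 11, matching y values: 7, 12 (2 points).
  x = 13: rhs = 4, matching y values: 2, 17 (2 points).
  x = 14: rhs = 18, matching y values: none (0 points).
  x = 15: rhs = 2, matching y values: none (0 points).
  x = 16: rhs = 0, matching y values: 0 (1 points).
  x = 17: rhs = 18, matching y values: none (0 points).
  x = 18: rhs = 5, matching y values: 9, 10 (2 points).
Total affine count: 19.
Full point count |E(F_19)| = 19 + 1 = 20.
Hasse bound: |20 − (19+1)| = |0| = 0 ≤ 2√19 ≈ 8.7178 ✓.


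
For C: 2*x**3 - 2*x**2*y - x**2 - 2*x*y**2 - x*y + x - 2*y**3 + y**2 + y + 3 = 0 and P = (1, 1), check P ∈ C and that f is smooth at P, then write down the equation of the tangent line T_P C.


Tangent line at P: -2*x - 10*y + 12 = 0.

Step 1: f(1, 1) = 0, so P lies on C.
Step 2: partial derivatives
  f_x(x, y) = 6*x**2 - 4*x*y - 2*x - 2*y**2 - y + 1, f_y(x, y) = -2*x**2 - 4*x*y - x - 6*y**2 + 2*y + 1.
  f_x(P) = -2, f_y(P) = -10 (gradient nonzero, so P is smooth).
Step 3: tangent line at P: -2·(x − 1) + -10·(y − 1) = 0.
Expanding: -2*x - 10*y + 12 = 0.


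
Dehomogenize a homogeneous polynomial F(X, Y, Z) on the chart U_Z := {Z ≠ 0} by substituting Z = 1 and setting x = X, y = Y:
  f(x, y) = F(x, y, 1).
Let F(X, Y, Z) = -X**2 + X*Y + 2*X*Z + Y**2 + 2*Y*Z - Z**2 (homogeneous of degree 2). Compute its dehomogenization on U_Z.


f(x, y) = -x**2 + x*y + 2*x + y**2 + 2*y - 1

On U_Z we set Z = 1. Each monomial c·X^i·Y^j·Z^k in F becomes c·x^i·y^j·1^k = c·x^i·y^j.
Substituting Z = 1: F(X, Y, 1) = -x**2 + x*y + 2*x + y**2 + 2*y - 1.
Note: deg(f) ≤ deg(F) = 2; strict inequality happens when F is divisible by Z (lost terms).


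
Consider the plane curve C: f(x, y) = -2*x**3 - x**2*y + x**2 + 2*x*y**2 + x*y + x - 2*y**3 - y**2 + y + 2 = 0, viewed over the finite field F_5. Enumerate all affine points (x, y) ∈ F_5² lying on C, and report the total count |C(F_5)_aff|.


Affine F_5-points: {(0, 1), (1, 3), (3, 0), (4, 3)}; count = 4.

For each of the 25 pairs (x, y) ∈ F_5², evaluate f(x, y) mod 5. Record the zeros.
  x = 0: [0↦2, 1↦0, 2↦4, 3↦2, 4↦2]  zeros at y ∈ {1}
  x = 1: [0↦2, 1↦2, 2↦2, 3↦0, 4↦4]  zeros at y ∈ {3}
  x = 2: [0↦2, 1↦2, 2↦1, 3↦2, 4↦3]  zeros at y ∈ ∅
  x = 3: [0↦0, 1↦3, 2↦4, 3↦1, 4↦2]  zeros at y ∈ {0}
  x = 4: [0↦4, 1↦3, 2↦4, 3↦0, 4↦4]  zeros at y ∈ {3}
Collecting zeros: affine points = {(0, 1), (1, 3), (3, 0), (4, 3)}.
Total count |C(F_5)_aff| = 4.


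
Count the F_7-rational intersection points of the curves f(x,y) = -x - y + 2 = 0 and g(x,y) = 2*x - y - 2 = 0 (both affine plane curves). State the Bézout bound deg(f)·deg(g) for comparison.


Common zeros: {(6, 3)}; count = 1; Bézout bound = 1.

deg(f) = 1, deg(g) = 1, so Bézout bound = 1.
Scan x ∈ F_7. For each x, list the y ∈ F_7 with f(x, y) ≡ 0 and those with g(x, y) ≡ 0 (mod 7); the common zeros in that column are the intersection.
  x = 0: f ≡ 0 at y ∈ {2}; g ≡ 0 at y ∈ {5}; common: ∅.
  x = 1: f ≡ 0 at y ∈ {1}; g ≡ 0 at y ∈ {0}; common: ∅.
  x = 2: f ≡ 0 at y ∈ {0}; g ≡ 0 at y ∈ {2}; common: ∅.
  x = 3: f ≡ 0 at y ∈ {6}; g ≡ 0 at y ∈ {4}; common: ∅.
  x = 4: f ≡ 0 at y ∈ {5}; g ≡ 0 at y ∈ {6}; common: ∅.
  x = 5: f ≡ 0 at y ∈ {4}; g ≡ 0 at y ∈ {1}; common: ∅.
  x = 6: f ≡ 0 at y ∈ {3}; g ≡ 0 at y ∈ {3}; common: {3}.
Collecting: common zeros = {(6, 3)}, so the count is 1.
Comparison with the Bézout bound: 1 ≤ 1 = deg(f)·deg(g), as expected for curves with no common component (the bound is attained).


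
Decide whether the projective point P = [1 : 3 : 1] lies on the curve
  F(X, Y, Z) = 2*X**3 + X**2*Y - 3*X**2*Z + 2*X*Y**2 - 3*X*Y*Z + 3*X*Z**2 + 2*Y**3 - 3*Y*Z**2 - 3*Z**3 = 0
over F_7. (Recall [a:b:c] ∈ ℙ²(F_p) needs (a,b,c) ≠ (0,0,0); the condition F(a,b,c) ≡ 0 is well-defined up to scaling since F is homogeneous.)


F(1,3,1) ≡ 0 (mod 7); P is on the curve.

Evaluate F(1, 3, 1) term-by-term (mod 7).
  2*X**3 ↦ 2·1·1·1 = 2
  X**2*Y ↦ 1·1·3·1 = 3
  -3*X**2*Z ↦ -3·1·1·1 = -3
  2*X*Y**2 ↦ 2·1·9·1 = 18
  -3*X*Y*Z ↦ -3·1·3·1 = -9
  3*X*Z**2 ↦ 3·1·1·1 = 3
  2*Y**3 ↦ 2·1·27·1 = 54
  -3*Y*Z**2 ↦ -3·1·3·1 = -9
  -3*Z**3 ↦ -3·1·1·1 = -3
Sum: F(1, 3, 1) = (2) + (3) + (-3) + (18) + (-9) + (3) + (54) + (-9) + (-3) = 56.
Reducing mod 7: 56 ≡ 0 (mod 7).
Since F(a, b, c) ≡ 0 (mod 7), P lies on the curve.


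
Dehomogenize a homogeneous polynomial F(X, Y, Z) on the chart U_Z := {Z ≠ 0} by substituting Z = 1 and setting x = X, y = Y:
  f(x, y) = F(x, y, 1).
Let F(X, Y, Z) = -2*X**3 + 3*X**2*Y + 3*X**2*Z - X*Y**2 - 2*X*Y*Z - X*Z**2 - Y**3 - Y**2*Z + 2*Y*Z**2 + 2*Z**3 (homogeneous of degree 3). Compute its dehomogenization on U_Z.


f(x, y) = -2*x**3 + 3*x**2*y + 3*x**2 - x*y**2 - 2*x*y - x - y**3 - y**2 + 2*y + 2

On U_Z we set Z = 1. Each monomial c·X^i·Y^j·Z^k in F becomes c·x^i·y^j·1^k = c·x^i·y^j.
Substituting Z = 1: F(X, Y, 1) = -2*x**3 + 3*x**2*y + 3*x**2 - x*y**2 - 2*x*y - x - y**3 - y**2 + 2*y + 2.
Note: deg(f) ≤ deg(F) = 3; strict inequality happens when F is divisible by Z (lost terms).


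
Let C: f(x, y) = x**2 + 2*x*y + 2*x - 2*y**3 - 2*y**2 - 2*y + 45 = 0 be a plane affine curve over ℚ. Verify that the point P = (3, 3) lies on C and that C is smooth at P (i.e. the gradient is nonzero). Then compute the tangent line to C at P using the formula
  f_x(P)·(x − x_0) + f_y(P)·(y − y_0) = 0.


Tangent line at P: 14*x - 62*y + 144 = 0.

Step 1: f(3, 3) = 0, so P lies on C.
Step 2: partial derivatives
  f_x(x, y) = 2*x + 2*y + 2, f_y(x, y) = 2*x - 6*y**2 - 4*y - 2.
  f_x(P) = 14, f_y(P) = -62 (gradient nonzero, so P is smooth).
Step 3: tangent line at P: 14·(x − 3) + -62·(y − 3) = 0.
Expanding: 14*x - 62*y + 144 = 0.


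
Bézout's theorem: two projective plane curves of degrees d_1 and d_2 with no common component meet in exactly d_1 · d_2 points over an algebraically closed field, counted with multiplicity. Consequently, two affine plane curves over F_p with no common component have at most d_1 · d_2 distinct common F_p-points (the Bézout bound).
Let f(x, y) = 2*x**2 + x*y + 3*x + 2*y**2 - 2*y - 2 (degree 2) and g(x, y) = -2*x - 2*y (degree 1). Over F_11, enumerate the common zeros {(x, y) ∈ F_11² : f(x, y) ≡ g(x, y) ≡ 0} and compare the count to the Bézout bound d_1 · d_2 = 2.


Common zeros: {(4, 7), (9, 2)}; count = 2; Bézout bound = 2.

deg(f) = 2, deg(g) = 1, so Bézout bound = 2.
Scan x ∈ F_11. For each x, list the y ∈ F_11 with f(x, y) ≡ 0 and those with g(x, y) ≡ 0 (mod 11); the common zeros in that column are the intersection.
  x = 0: f ≡ 0 at y ∈ {4, 8}; g ≡ 0 at y ∈ {0}; common: ∅.
  x = 1: f ≡ 0 at y ∈ ∅; g ≡ 0 at y ∈ {10}; common: ∅.
  x = 2: f ≡ 0 at y ∈ {4, 7}; g ≡ 0 at y ∈ {9}; common: ∅.
  x = 3: f ≡ 0 at y ∈ ∅; g ≡ 0 at y ∈ {8}; common: ∅.
  x = 4: f ≡ 0 at y ∈ {3, 7}; g ≡ 0 at y ∈ {7}; common: {7}.
  x = 5: f ≡ 0 at y ∈ {2}; g ≡ 0 at y ∈ {6}; common: ∅.
  x = 6: f ≡ 0 at y ∈ {0, 9}; g ≡ 0 at y ∈ {5}; common: ∅.
  x = 7: f ≡ 0 at y ∈ ∅; g ≡ 0 at y ∈ {4}; common: ∅.
  x = 8: f ≡ 0 at y ∈ ∅; g ≡ 0 at y ∈ {3}; common: ∅.
  x = 9: f ≡ 0 at y ∈ {0, 2}; g ≡ 0 at y ∈ {2}; common: {2}.
  x = 10: f ≡ 0 at y ∈ {9}; g ≡ 0 at y ∈ {1}; common: ∅.
Collecting: common zeros = {(4, 7), (9, 2)}, so the count is 2.
Comparison with the Bézout bound: 2 ≤ 2 = deg(f)·deg(g), as expected for curves with no common component (the bound is attained).


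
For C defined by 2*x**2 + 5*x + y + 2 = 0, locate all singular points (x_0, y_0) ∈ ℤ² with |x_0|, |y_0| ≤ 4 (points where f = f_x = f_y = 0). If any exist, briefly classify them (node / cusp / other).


No singular points in the scanned grid; C is smooth there.

Compute partial derivatives:
  f_x = 4*x + 5.
  f_y = 1.
f_y = 1 is a nonzero constant, so f_y never vanishes: no point (x, y) can satisfy f = f_x = f_y = 0. In particular no (x, y) ∈ {−4, ..., 4}² is singular; the curve is smooth.


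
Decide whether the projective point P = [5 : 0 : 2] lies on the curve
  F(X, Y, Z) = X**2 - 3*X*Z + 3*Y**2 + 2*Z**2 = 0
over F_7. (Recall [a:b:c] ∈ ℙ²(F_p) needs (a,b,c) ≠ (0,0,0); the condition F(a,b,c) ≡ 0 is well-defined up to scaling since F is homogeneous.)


F(5,0,2) ≡ 3 (mod 7); P is NOT on the curve.

Evaluate F(5, 0, 2) term-by-term (mod 7).
  X**2 ↦ 1·25·1·1 = 25
  -3*X*Z ↦ -3·5·1·2 = -30
  3*Y**2 ↦ 3·1·0·1 = 0
  2*Z**2 ↦ 2·1·1·4 = 8
Sum: F(5, 0, 2) = (25) + (-30) + (0) + (8) = 3.
Reducing mod 7: 3 ≡ 3 (mod 7).
Since F(a, b, c) ≡ 3 ≠ 0 (mod 7), P does NOT lie on the curve.


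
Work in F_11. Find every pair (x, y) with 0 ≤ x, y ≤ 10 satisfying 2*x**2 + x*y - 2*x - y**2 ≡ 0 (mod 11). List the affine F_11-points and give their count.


Affine F_11-points: {(0, 0), (1, 0), (1, 1), (2, 5), (2, 8), (5, 1), (5, 4), (6, 8), (6, 9), (7, 9)}; count = 10.

For each of the 121 pairs (x, y) ∈ F_11², evaluate f(x, y) mod 11. Record the zeros.
  x = 0: [0↦0, 1↦10, 2↦7, 3↦2, 4↦6, 5↦8, 6↦8, 7↦6, 8↦2, 9↦7, 10↦10]  zeros at y ∈ {0}
  x = 1: [0↦0, 1↦0, 2↦9, 3↦5, 4↦10, 5↦2, 6↦3, 7↦2, 8↦10, 9↦5, 10↦9]  zeros at y ∈ {0, 1}
  x = 2: [0↦4, 1↦5, 2↦4, 3↦1, 4↦7, 5↦0, 6↦2, 7↦2, 8↦0, 9↦7, 10↦1]  zeros at y ∈ {5, 8}
  x = 3: [0↦1, 1↦3, 2↦3, 3↦1, 4↦8, 5↦2, 6↦5, 7↦6, 8↦5, 9↦2, 10↦8]  zeros at y ∈ ∅
  x = 4: [0↦2, 1↦5, 2↦6, 3↦5, 4↦2, 5↦8, 6↦1, 7↦3, 8↦3, 9↦1, 10↦8]  zeros at y ∈ ∅
  x = 5: [0↦7, 1↦0, 2↦2, 3↦2, 4↦0, 5↦7, 6↦1, 7↦4, 8↦5, 9↦4, 10↦1]  zeros at y ∈ {1, 4}
  x = 6: [0↦5, 1↦10, 2↦2, 3↦3, 4↦2, 5↦10, 6↦5, 7↦9, 8↦0, 9↦0, 10↦9]  zeros at y ∈ {8, 9}
  x = 7: [0↦7, 1↦2, 2↦6, 3↦8, 4↦8, 5↦6, 6↦2, 7↦7, 8↦10, 9↦0, 10↦10]  zeros at y ∈ {9}
  x = 8: [0↦2, 1↦9, 2↦3, 3↦6, 4↦7, 5↦6, 6↦3, 7↦9, 8↦2, 9↦4, 10↦4]  zeros at y ∈ ∅
  x = 9: [0↦1, 1↦9, 2↦4, 3↦8, 4↦10, 5↦10, 6↦8, 7↦4, 8↦9, 9↦1, 10↦2]  zeros at y ∈ ∅
  x = 10: [0↦4, 1↦2, 2↦9, 3↦3, 4↦6, 5↦7, 6↦6, 7↦3, 8↦9, 9↦2, 10↦4]  zeros at y ∈ ∅
Collecting zeros: affine points = {(0, 0), (1, 0), (1, 1), (2, 5), (2, 8), (5, 1), (5, 4), (6, 8), (6, 9), (7, 9)}.
Total count |C(F_11)_aff| = 10.


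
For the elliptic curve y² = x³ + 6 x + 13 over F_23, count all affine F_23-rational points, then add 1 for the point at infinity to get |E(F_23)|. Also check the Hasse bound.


Affine points = {(0, 6), (0, 17), (3, 9), (3, 14), (4, 3), (4, 20), (6, 9), (6, 14), (14, 9), (14, 14), (21, 4), (21, 19), (22, 11), (22, 12)}; affine count = 14; |E(F_23)| = 15.

Discriminant check: Δ ∝ 4a³ + 27b² = 4·6³ + 27·13² = 4·216 + 27·169 ≡ 22 (mod 23). Nonzero ⇒ E is nonsingular.
For each x ∈ F_23, compute rhs = x³ + 6·x + 13 mod 23, then count y ∈ F_23 with y² ≡ rhs.
  x = 0: rhs = 13, matching y values: 6, 17 (2 points).
  x = 1: rhs = 20, matching y values: none (0 points).
  x = 2: rhs = 10, matching y values: none (0 points).
  x = 3: rhs = 12, matching y values: 9, 14 (2 points).
  x = 4: rhs = 9, matching y values: 3, 20 (2 points).
  x = 5: rhs = 7, matching y values: none (0 points).
  x = 6: rhs = 12, matching y values: 9, 14 (2 points).
  x = 7: rhs = 7, matching y values: none (0 points).
  x = 8: rhs = 21, matching y values: none (0 points).
  x = 9: rhs = 14, matching y values: none (0 points).
  x = 10: rhs = 15, matching y values: none (0 points).
  x = 11: rhs = 7, matching y values: none (0 points).
  x = 12: rhs = 19, matching y values: none (0 points).
  x = 13: rhs = 11, matching y values: none (0 points).
  x = 14: rhs = 12, matching y values: 9, 14 (2 points).
  x = 15: rhs = 5, matching y values: none (0 points).
  x = 16: rhs = 19, matching y values: none (0 points).
  x = 17: rhs = 14, matching y values: none (0 points).
  x = 18: rhs = 19, matching y values: none (0 points).
  x = 19: rhs = 17, matching y values: none (0 points).
  x = 20: rhs = 14, matching y values: none (0 points).
  x = 21: rhs = 16, matching y values: 4, 19 (2 points).
  x = 22: rhs = 6, matching y values: 11, 12 (2 points).
Total affine count: 14.
Full point count |E(F_23)| = 14 + 1 = 15.
Hasse bound: |15 − (23+1)| = |-9| = 9 ≤ 2√23 ≈ 9.5917 ✓.


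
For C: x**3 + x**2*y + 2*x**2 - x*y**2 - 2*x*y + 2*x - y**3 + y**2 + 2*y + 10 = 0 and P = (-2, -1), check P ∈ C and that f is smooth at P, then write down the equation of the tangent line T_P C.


Tangent line at P: 11*x + y + 23 = 0.

Step 1: f(-2, -1) = 0, so P lies on C.
Step 2: partial derivatives
  f_x(x, y) = 3*x**2 + 2*x*y + 4*x - y**2 - 2*y + 2, f_y(x, y) = x**2 - 2*x*y - 2*x - 3*y**2 + 2*y + 2.
  f_x(P) = 11, f_y(P) = 1 (gradient nonzero, so P is smooth).
Step 3: tangent line at P: 11·(x − -2) + 1·(y − -1) = 0.
Expanding: 11*x + y + 23 = 0.


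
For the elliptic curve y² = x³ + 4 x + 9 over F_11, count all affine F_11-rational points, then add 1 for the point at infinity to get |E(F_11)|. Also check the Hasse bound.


Affine points = {(0, 3), (0, 8), (1, 5), (1, 6), (2, 5), (2, 6), (3, 2), (3, 9), (4, 1), (4, 10), (5, 0), (8, 5), (8, 6), (9, 2), (9, 9), (10, 2), (10, 9)}; affine count = 17; |E(F_11)| = 18.

Discriminant check: Δ ∝ 4a³ + 27b² = 4·4³ + 27·9² = 4·64 + 27·81 ≡ 1 (mod 11). Nonzero ⇒ E is nonsingular.
For each x ∈ F_11, compute rhs = x³ + 4·x + 9 mod 11, then count y ∈ F_11 with y² ≡ rhs.
  x = 0: rhs = 9, matching y values: 3, 8 (2 points).
  x = 1: rhs = 3, matching y values: 5, 6 (2 points).
  x = 2: rhs = 3, matching y values: 5, 6 (2 points).
  x = 3: rhs = 4, matching y values: 2, 9 (2 points).
  x = 4: rhs = 1, matching y values: 1, 10 (2 points).
  x = 5: rhs = 0, matching y values: 0 (1 points).
  x = 6: rhs = 7, matching y values: none (0 points).
  x = 7: rhs = 6, matching y values: none (0 points).
  x = 8: rhs = 3, matching y values: 5, 6 (2 points).
  x = 9: rhs = 4, matching y values: 2, 9 (2 points).
  x = 10: rhs = 4, matching y values: 2, 9 (2 points).
Total affine count: 17.
Full point count |E(F_11)| = 17 + 1 = 18.
Hasse bound: |18 − (11+1)| = |6| = 6 ≤ 2√11 ≈ 6.6332 ✓.


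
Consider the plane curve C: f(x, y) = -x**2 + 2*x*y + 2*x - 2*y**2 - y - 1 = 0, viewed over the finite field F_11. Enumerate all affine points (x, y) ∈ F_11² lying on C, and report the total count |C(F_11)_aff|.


Affine F_11-points: {(0, 2), (0, 3), (1, 0), (1, 6), (2, 1), (2, 6), (3, 9), (3, 10), (6, 2), (6, 9), (8, 3), (8, 10)}; count = 12.

For each of the 121 pairs (x, y) ∈ F_11², evaluate f(x, y) mod 11. Record the zeros.
  x = 0: [0↦10, 1↦7, 2↦0, 3↦0, 4↦7, 5↦10, 6↦9, 7↦4, 8↦6, 9↦4, 10↦9]  zeros at y ∈ {2, 3}
  x = 1: [0↦0, 1↦10, 2↦5, 3↦7, 4↦5, 5↦10, 6↦0, 7↦8, 8↦1, 9↦1, 10↦8]  zeros at y ∈ {0, 6}
  x = 2: [0↦10, 1↦0, 2↦8, 3↦1, 4↦1, 5↦8, 6↦0, 7↦10, 8↦5, 9↦7, 10↦5]  zeros at y ∈ {1, 6}
  x = 3: [0↦7, 1↦10, 2↦9, 3↦4, 4↦6, 5↦4, 6↦9, 7↦10, 8↦7, 9↦0, 10↦0]  zeros at y ∈ {9, 10}
  x = 4: [0↦2, 1↦7, 2↦8, 3↦5, 4↦9, 5↦9, 6↦5, 7↦8, 8↦7, 9↦2, 10↦4]  zeros at y ∈ ∅
  x = 5: [0↦6, 1↦2, 2↦5, 3↦4, 4↦10, 5↦1, 6↦10, 7↦4, 8↦5, 9↦2, 10↦6]  zeros at y ∈ ∅
  x = 6: [0↦8, 1↦6, 2↦0, 3↦1, 4↦9, 5↦2, 6↦2, 7↦9, 8↦1, 9↦0, 10↦6]  zeros at y ∈ {2, 9}
  x = 7: [0↦8, 1↦8, 2↦4, 3↦7, 4↦6, 5↦1, 6↦3, 7↦1, 8↦6, 9↦7, 10↦4]  zeros at y ∈ ∅
  x = 8: [0↦6, 1↦8, 2↦6, 3↦0, 4↦1, 5↦9, 6↦2, 7↦2, 8↦9, 9↦1, 10↦0]  zeros at y ∈ {3, 10}
  x = 9: [0↦2, 1↦6, 2↦6, 3↦2, 4↦5, 5↦4, 6↦10, 7↦1, 8↦10, 9↦4, 10↦5]  zeros at y ∈ ∅
  x = 10: [0↦7, 1↦2, 2↦4, 3↦2, 4↦7, 5↦8, 6↦5, 7↦9, 8↦9, 9↦5, 10↦8]  zeros at y ∈ ∅
Collecting zeros: affine points = {(0, 2), (0, 3), (1, 0), (1, 6), (2, 1), (2, 6), (3, 9), (3, 10), (6, 2), (6, 9), (8, 3), (8, 10)}.
Total count |C(F_11)_aff| = 12.


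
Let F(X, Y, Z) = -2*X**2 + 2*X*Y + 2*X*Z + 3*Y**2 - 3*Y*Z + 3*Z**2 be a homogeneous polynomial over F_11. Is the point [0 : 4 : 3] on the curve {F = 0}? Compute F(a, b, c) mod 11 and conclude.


F(0,4,3) ≡ 6 (mod 11); P is NOT on the curve.

Evaluate F(0, 4, 3) term-by-term (mod 11).
  -2*X**2 ↦ -2·0·1·1 = 0
  2*X*Y ↦ 2·0·4·1 = 0
  2*X*Z ↦ 2·0·1·3 = 0
  3*Y**2 ↦ 3·1·16·1 = 48
  -3*Y*Z ↦ -3·1·4·3 = -36
  3*Z**2 ↦ 3·1·1·9 = 27
Sum: F(0, 4, 3) = (0) + (0) + (0) + (48) + (-36) + (27) = 39.
Reducing mod 11: 39 ≡ 6 (mod 11).
Since F(a, b, c) ≡ 6 ≠ 0 (mod 11), P does NOT lie on the curve.


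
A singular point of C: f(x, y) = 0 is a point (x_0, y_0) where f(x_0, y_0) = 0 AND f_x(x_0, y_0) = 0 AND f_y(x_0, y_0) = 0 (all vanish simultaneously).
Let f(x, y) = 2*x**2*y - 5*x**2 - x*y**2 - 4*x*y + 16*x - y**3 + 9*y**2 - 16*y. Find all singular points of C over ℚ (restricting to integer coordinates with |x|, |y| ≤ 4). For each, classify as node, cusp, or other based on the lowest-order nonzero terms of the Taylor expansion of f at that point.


Singular points: {(2, 2)}; classification: node.

Compute partial derivatives:
  f_x = 4*x*y - 10*x - y**2 - 4*y + 16.
  f_y = 2*x**2 - 2*x*y - 4*x - 3*y**2 + 18*y - 16.
Scan x_0 ∈ {−4, ..., 4}. For each x_0, f_y(x_0, y) is a polynomial in y; find its integer roots y ∈ {−4, ..., 4}, then test f_x and f at those candidates.
  x = -4: f_y(-4, y) = -3*y**2 + 26*y + 32; no integer root y with |y| ≤ 4.
  x = -3: f_y(-3, y) = -3*y**2 + 24*y + 14; no integer root y with |y| ≤ 4.
  x = -2: f_y(-2, y) = -3*y**2 + 22*y; vanishes at y ∈ {0}. (-2, 0): f_x = 36 ≠ 0.
  x = -1: f_y(-1, y) = -3*y**2 + 20*y - 10; no integer root y with |y| ≤ 4.
  x = 0: f_y(0, y) = -3*y**2 + 18*y - 16; no integer root y with |y| ≤ 4.
  x = 1: f_y(1, y) = -3*y**2 + 16*y - 18; no integer root y with |y| ≤ 4.
  x = 2: f_y(2, y) = -3*y**2 + 14*y - 16; vanishes at y ∈ {2}. (2, 2): f_x = 0, f = 0 — SINGULAR.
  x = 3: f_y(3, y) = -3*y**2 + 12*y - 10; no integer root y with |y| ≤ 4.
  x = 4: f_y(4, y) = -3*y**2 + 10*y; vanishes at y ∈ {0}. (4, 0): f_x = -24 ≠ 0.
Only singular point on the grid: (2, 2).
Classify: substitute x = 2 + u, y = 2 + v and expand: f = 2*u**2*v - u**2 - u*v**2 - v**3 + v**2.
No constant or linear terms (consistent with a singular point). Quadratic part: -u**2 + v**2. Cubic part: 2*u**2*v - u*v**2 - v**3.
The quadratic part v**2 - u**2 = (v − u)(v + u) splits into two distinct linear factors, so there are two distinct tangent lines y − 2 = ±(x − 2) — this is a node (ordinary double point).
Classification: node.


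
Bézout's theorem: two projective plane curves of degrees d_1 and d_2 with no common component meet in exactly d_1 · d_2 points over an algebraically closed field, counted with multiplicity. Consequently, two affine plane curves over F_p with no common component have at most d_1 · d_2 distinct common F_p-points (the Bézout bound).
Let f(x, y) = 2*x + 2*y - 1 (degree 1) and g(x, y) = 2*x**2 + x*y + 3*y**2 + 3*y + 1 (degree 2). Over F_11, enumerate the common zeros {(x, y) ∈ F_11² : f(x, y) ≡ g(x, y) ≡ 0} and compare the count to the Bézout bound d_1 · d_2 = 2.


Common zeros: {(2, 4), (9, 8)}; count = 2; Bézout bound = 2.

deg(f) = 1, deg(g) = 2, so Bézout bound = 2.
Scan x ∈ F_11. For each x, list the y ∈ F_11 with f(x, y) ≡ 0 and those with g(x, y) ≡ 0 (mod 11); the common zeros in that column are the intersection.
  x = 0: f ≡ 0 at y ∈ {6}; g ≡ 0 at y ∈ ∅; common: ∅.
  x = 1: f ≡ 0 at y ∈ {5}; g ≡ 0 at y ∈ ∅; common: ∅.
  x = 2: f ≡ 0 at y ∈ {4}; g ≡ 0 at y ∈ {4, 9}; common: {4}.
  x = 3: f ≡ 0 at y ∈ {3}; g ≡ 0 at y ∈ ∅; common: ∅.
  x = 4: f ≡ 0 at y ∈ {2}; g ≡ 0 at y ∈ {0, 5}; common: ∅.
  x = 5: f ≡ 0 at y ∈ {1}; g ≡ 0 at y ∈ ∅; common: ∅.
  x = 6: f ≡ 0 at y ∈ {0}; g ≡ 0 at y ∈ ∅; common: ∅.
  x = 7: f ≡ 0 at y ∈ {10}; g ≡ 0 at y ∈ {0, 4}; common: ∅.
  x = 8: f ≡ 0 at y ∈ {9}; g ≡ 0 at y ∈ {1, 10}; common: ∅.
  x = 9: f ≡ 0 at y ∈ {8}; g ≡ 0 at y ∈ {8, 10}; common: {8}.
  x = 10: f ≡ 0 at y ∈ {7}; g ≡ 0 at y ∈ {5, 9}; common: ∅.
Collecting: common zeros = {(2, 4), (9, 8)}, so the count is 2.
Comparison with the Bézout bound: 2 ≤ 2 = deg(f)·deg(g), as expected for curves with no common component (the bound is attained).


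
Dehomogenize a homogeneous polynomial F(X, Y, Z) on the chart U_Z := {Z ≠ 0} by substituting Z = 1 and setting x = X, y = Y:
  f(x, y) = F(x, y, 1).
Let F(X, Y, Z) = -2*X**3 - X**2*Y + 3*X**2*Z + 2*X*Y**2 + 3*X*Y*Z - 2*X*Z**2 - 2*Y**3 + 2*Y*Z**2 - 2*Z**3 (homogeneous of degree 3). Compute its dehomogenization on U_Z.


f(x, y) = -2*x**3 - x**2*y + 3*x**2 + 2*x*y**2 + 3*x*y - 2*x - 2*y**3 + 2*y - 2

On U_Z we set Z = 1. Each monomial c·X^i·Y^j·Z^k in F becomes c·x^i·y^j·1^k = c·x^i·y^j.
Substituting Z = 1: F(X, Y, 1) = -2*x**3 - x**2*y + 3*x**2 + 2*x*y**2 + 3*x*y - 2*x - 2*y**3 + 2*y - 2.
Note: deg(f) ≤ deg(F) = 3; strict inequality happens when F is divisible by Z (lost terms).


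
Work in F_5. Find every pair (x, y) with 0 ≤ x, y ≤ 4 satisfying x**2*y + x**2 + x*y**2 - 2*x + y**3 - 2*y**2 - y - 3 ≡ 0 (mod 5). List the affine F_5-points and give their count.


Affine F_5-points: {(0, 1), (0, 2), (0, 4), (1, 2), (3, 0), (3, 1), (3, 3), (4, 0), (4, 3)}; count = 9.

For each of the 25 pairs (x, y) ∈ F_5², evaluate f(x, y) mod 5. Record the zeros.
  x = 0: [0↦2, 1↦0, 2↦0, 3↦3, 4↦0]  zeros at y ∈ {1, 2, 4}
  x = 1: [0↦1, 1↦1, 2↦0, 3↦4, 4↦4]  zeros at y ∈ {2}
  x = 2: [0↦2, 1↦1, 2↦1, 3↦3, 4↦3]  zeros at y ∈ ∅
  x = 3: [0↦0, 1↦0, 2↦3, 3↦0, 4↦2]  zeros at y ∈ {0, 1, 3}
  x = 4: [0↦0, 1↦3, 2↦1, 3↦0, 4↦1]  zeros at y ∈ {0, 3}
Collecting zeros: affine points = {(0, 1), (0, 2), (0, 4), (1, 2), (3, 0), (3, 1), (3, 3), (4, 0), (4, 3)}.
Total count |C(F_5)_aff| = 9.


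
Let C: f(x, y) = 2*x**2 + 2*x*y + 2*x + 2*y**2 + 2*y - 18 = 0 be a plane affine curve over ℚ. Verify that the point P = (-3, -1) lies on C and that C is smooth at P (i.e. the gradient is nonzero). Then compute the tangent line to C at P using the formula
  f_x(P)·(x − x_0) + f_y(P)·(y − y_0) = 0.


Tangent line at P: -12*x - 8*y - 44 = 0.

Step 1: f(-3, -1) = 0, so P lies on C.
Step 2: partial derivatives
  f_x(x, y) = 4*x + 2*y + 2, f_y(x, y) = 2*x + 4*y + 2.
  f_x(P) = -12, f_y(P) = -8 (gradient nonzero, so P is smooth).
Step 3: tangent line at P: -12·(x − -3) + -8·(y − -1) = 0.
Expanding: -12*x - 8*y - 44 = 0.


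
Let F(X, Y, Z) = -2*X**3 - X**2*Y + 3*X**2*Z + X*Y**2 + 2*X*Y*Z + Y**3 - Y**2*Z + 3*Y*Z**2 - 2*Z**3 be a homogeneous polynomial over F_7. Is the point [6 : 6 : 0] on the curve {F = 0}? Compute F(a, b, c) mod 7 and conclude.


F(6,6,0) ≡ 1 (mod 7); P is NOT on the curve.

Evaluate F(6, 6, 0) term-by-term (mod 7).
  -2*X**3 ↦ -2·216·1·1 = -432
  -X**2*Y ↦ -1·36·6·1 = -216
  3*X**2*Z ↦ 3·36·1·0 = 0
  X*Y**2 ↦ 1·6·36·1 = 216
  2*X*Y*Z ↦ 2·6·6·0 = 0
  Y**3 ↦ 1·1·216·1 = 216
  -Y**2*Z ↦ -1·1·36·0 = 0
  3*Y*Z**2 ↦ 3·1·6·0 = 0
  -2*Z**3 ↦ -2·1·1·0 = 0
Sum: F(6, 6, 0) = (-432) + (-216) + (0) + (216) + (0) + (216) + (0) + (0) + (0) = -216.
Reducing mod 7: -216 ≡ 1 (mod 7).
Since F(a, b, c) ≡ 1 ≠ 0 (mod 7), P does NOT lie on the curve.


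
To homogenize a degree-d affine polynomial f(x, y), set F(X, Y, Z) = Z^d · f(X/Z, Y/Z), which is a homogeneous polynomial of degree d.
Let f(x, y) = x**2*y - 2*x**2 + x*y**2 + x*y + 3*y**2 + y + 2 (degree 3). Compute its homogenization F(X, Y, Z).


F(X, Y, Z) = X**2*Y - 2*X**2*Z + X*Y**2 + X*Y*Z + 3*Y**2*Z + Y*Z**2 + 2*Z**3

deg(f) = 3.
Substitute x = X/Z, y = Y/Z into f, then multiply by Z^3.
  monomial 1·x^2·y^1 ↦ 1·X^2·Y^1·Z^0.
  monomial -2·x^2·y^0 ↦ -2·X^2·Y^0·Z^1.
  monomial 1·x^1·y^2 ↦ 1·X^1·Y^2·Z^0.
  monomial 1·x^1·y^1 ↦ 1·X^1·Y^1·Z^1.
  monomial 3·x^0·y^2 ↦ 3·X^0·Y^2·Z^1.
  monomial 1·x^0·y^1 ↦ 1·X^0·Y^1·Z^2.
  monomial 2·x^0·y^0 ↦ 2·X^0·Y^0·Z^3.
Collecting: F(X, Y, Z) = X**2*Y - 2*X**2*Z + X*Y**2 + X*Y*Z + 3*Y**2*Z + Y*Z**2 + 2*Z**3.


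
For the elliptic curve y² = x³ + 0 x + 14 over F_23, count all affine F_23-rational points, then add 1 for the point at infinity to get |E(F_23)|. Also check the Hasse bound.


Affine points = {(3, 8), (3, 15), (4, 3), (4, 20), (5, 1), (5, 22), (6, 0), (7, 9), (7, 14), (10, 5), (10, 18), (13, 7), (13, 16), (15, 10), (15, 13), (16, 4), (16, 19), (18, 2), (18, 21), (21, 11), (21, 12), (22, 6), (22, 17)}; affine count = 23; |E(F_23)| = 24.

Discriminant check: Δ ∝ 4a³ + 27b² = 4·0³ + 27·14² = 4·0 + 27·196 ≡ 2 (mod 23). Nonzero ⇒ E is nonsingular.
For each x ∈ F_23, compute rhs = x³ + 0·x + 14 mod 23, then count y ∈ F_23 with y² ≡ rhs.
  x = 0: rhs = 14, matching y values: none (0 points).
  x = 1: rhs = 15, matching y values: none (0 points).
  x = 2: rhs = 22, matching y values: none (0 points).
  x = 3: rhs = 18, matching y values: 8, 15 (2 points).
  x = 4: rhs = 9, matching y values: 3, 20 (2 points).
  x = 5: rhs = 1, matching y values: 1, 22 (2 points).
  x = 6: rhs = 0, matching y values: 0 (1 points).
  x = 7: rhs = 12, matching y values: 9, 14 (2 points).
  x = 8: rhs = 20, matching y values: none (0 points).
  x = 9: rhs = 7, matching y values: none (0 points).
  x = 10: rhs = 2, matching y values: 5, 18 (2 points).
  x = 11: rhs = 11, matching y values: none (0 points).
  x = 12: rhs = 17, matching y values: none (0 points).
  x = 13: rhs = 3, matching y values: 7, 16 (2 points).
  x = 14: rhs = 21, matching y values: none (0 points).
  x = 15: rhs = 8, matching y values: 10, 13 (2 points).
  x = 16: rhs = 16, matching y values: 4, 19 (2 points).
  x = 17: rhs = 5, matching y values: none (0 points).
  x = 18: rhs = 4, matching y values: 2, 21 (2 points).
  x = 19: rhs = 19, matching y values: none (0 points).
  x = 20: rhs = 10, matching y values: none (0 points).
  x = 21: rhs = 6, matching y values: 11, 12 (2 points).
  x = 22: rhs = 13, matching y values: 6, 17 (2 points).
Total affine count: 23.
Full point count |E(F_23)| = 23 + 1 = 24.
Hasse bound: |24 − (23+1)| = |0| = 0 ≤ 2√23 ≈ 9.5917 ✓.


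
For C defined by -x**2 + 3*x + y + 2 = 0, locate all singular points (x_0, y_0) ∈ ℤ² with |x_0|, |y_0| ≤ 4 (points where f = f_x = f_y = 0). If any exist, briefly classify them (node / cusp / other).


No singular points in the scanned grid; C is smooth there.

Compute partial derivatives:
  f_x = 3 - 2*x.
  f_y = 1.
f_y = 1 is a nonzero constant, so f_y never vanishes: no point (x, y) can satisfy f = f_x = f_y = 0. In particular no (x, y) ∈ {−4, ..., 4}² is singular; the curve is smooth.


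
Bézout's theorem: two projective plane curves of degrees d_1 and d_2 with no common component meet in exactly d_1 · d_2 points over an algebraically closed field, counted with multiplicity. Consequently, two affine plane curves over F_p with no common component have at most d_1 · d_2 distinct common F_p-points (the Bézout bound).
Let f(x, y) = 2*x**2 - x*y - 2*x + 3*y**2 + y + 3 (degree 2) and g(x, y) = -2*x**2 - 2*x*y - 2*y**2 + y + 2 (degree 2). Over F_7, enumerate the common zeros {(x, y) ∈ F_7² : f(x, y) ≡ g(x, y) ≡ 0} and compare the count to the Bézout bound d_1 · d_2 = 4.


Common zeros: {(6, 0)}; count = 1; Bézout bound = 4.

deg(f) = 2, deg(g) = 2, so Bézout bound = 4.
Scan x ∈ F_7. For each x, list the y ∈ F_7 with f(x, y) ≡ 0 and those with g(x, y) ≡ 0 (mod 7); the common zeros in that column are the intersection.
  x = 0: f ≡ 0 at y ∈ {1}; g ≡ 0 at y ∈ ∅; common: ∅.
  x = 1: f ≡ 0 at y ∈ ∅; g ≡ 0 at y ∈ {0, 3}; common: ∅.
  x = 2: f ≡ 0 at y ∈ {0, 5}; g ≡ 0 at y ∈ ∅; common: ∅.
  x = 3: f ≡ 0 at y ∈ ∅; g ≡ 0 at y ∈ {3, 5}; common: ∅.
  x = 4: f ≡ 0 at y ∈ {4}; g ≡ 0 at y ∈ ∅; common: ∅.
  x = 5: f ≡ 0 at y ∈ {1, 5}; g ≡ 0 at y ∈ ∅; common: ∅.
  x = 6: f ≡ 0 at y ∈ {0, 4}; g ≡ 0 at y ∈ {0, 5}; common: {0}.
Collecting: common zeros = {(6, 0)}, so the count is 1.
Comparison with the Bézout bound: 1 ≤ 4 = deg(f)·deg(g), as expected for curves with no common component (the affine F_7-count falls short of the bound because intersections may lie at infinity, over extension fields, or carry multiplicity).


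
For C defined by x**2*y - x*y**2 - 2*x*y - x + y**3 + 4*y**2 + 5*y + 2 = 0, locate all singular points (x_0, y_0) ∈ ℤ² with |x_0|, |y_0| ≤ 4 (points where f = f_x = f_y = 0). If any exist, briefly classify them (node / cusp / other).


Singular points: {(0, -1)}; classification: node.

Compute partial derivatives:
  f_x = 2*x*y - y**2 - 2*y - 1.
  f_y = x**2 - 2*x*y - 2*x + 3*y**2 + 8*y + 5.
Scan x_0 ∈ {−4, ..., 4}. For each x_0, f_y(x_0, y) is a polynomial in y; find its integer roots y ∈ {−4, ..., 4}, then test f_x and f at those candidates.
  x = -4: f_y(-4, y) = 3*y**2 + 16*y + 29; no integer root y with |y| ≤ 4.
  x = -3: f_y(-3, y) = 3*y**2 + 14*y + 20; no integer root y with |y| ≤ 4.
  x = -2: f_y(-2, y) = 3*y**2 + 12*y + 13; no integer root y with |y| ≤ 4.
  x = -1: f_y(-1, y) = 3*y**2 + 10*y + 8; vanishes at y ∈ {-2}. (-1, -2): f_x = 3 ≠ 0.
  x = 0: f_y(0, y) = 3*y**2 + 8*y + 5; vanishes at y ∈ {-1}. (0, -1): f_x = 0, f = 0 — SINGULAR.
  x = 1: f_y(1, y) = 3*y**2 + 6*y + 4; no integer root y with |y| ≤ 4.
  x = 2: f_y(2, y) = 3*y**2 + 4*y + 5; no integer root y with |y| ≤ 4.
  x = 3: f_y(3, y) = 3*y**2 + 2*y + 8; no integer root y with |y| ≤ 4.
  x = 4: f_y(4, y) = 3*y**2 + 13; no integer root y with |y| ≤ 4.
Only singular point on the grid: (0, -1).
Classify: substitute x = 0 + u, y = -1 + v and expand: f = u**2*v - u**2 - u*v**2 + v**3 + v**2.
No constant or linear terms (consistent with a singular point). Quadratic part: -u**2 + v**2. Cubic part: u**2*v - u*v**2 + v**3.
The quadratic part v**2 - u**2 = (v − u)(v + u) splits into two distinct linear factors, so there are two distinct tangent lines y − -1 = ±(x − 0) — this is a node (ordinary double point).
Classification: node.


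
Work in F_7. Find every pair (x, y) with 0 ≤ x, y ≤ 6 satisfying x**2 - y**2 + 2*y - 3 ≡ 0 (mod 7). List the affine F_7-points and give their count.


Affine F_7-points: {(2, 4), (2, 5), (3, 1), (4, 1), (5, 4), (5, 5)}; count = 6.

For each of the 49 pairs (x, y) ∈ F_7², evaluate f(x, y) mod 7. Record the zeros.
  x = 0: [0↦4, 1↦5, 2↦4, 3↦1, 4↦3, 5↦3, 6↦1]  zeros at y ∈ ∅
  x = 1: [0↦5, 1↦6, 2↦5, 3↦2, 4↦4, 5↦4, 6↦2]  zeros at y ∈ ∅
  x = 2: [0↦1, 1↦2, 2↦1, 3↦5, 4↦0, 5↦0, 6↦5]  zeros at y ∈ {4, 5}
  x = 3: [0↦6, 1↦0, 2↦6, 3↦3, 4↦5, 5↦5, 6↦3]  zeros at y ∈ {1}
  x = 4: [0↦6, 1↦0, 2↦6, 3↦3, 4↦5, 5↦5, 6↦3]  zeros at y ∈ {1}
  x = 5: [0↦1, 1↦2, 2↦1, 3↦5, 4↦0, 5↦0, 6↦5]  zeros at y ∈ {4, 5}
  x = 6: [0↦5, 1↦6, 2↦5, 3↦2, 4↦4, 5↦4, 6↦2]  zeros at y ∈ ∅
Collecting zeros: affine points = {(2, 4), (2, 5), (3, 1), (4, 1), (5, 4), (5, 5)}.
Total count |C(F_7)_aff| = 6.


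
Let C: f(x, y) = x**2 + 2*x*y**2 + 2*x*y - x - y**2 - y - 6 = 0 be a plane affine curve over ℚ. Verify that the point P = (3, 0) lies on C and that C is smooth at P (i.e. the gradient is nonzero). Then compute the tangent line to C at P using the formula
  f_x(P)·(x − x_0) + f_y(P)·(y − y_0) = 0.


Tangent line at P: 5*x + 5*y - 15 = 0.

Step 1: f(3, 0) = 0, so P lies on C.
Step 2: partial derivatives
  f_x(x, y) = 2*x + 2*y**2 + 2*y - 1, f_y(x, y) = 4*x*y + 2*x - 2*y - 1.
  f_x(P) = 5, f_y(P) = 5 (gradient nonzero, so P is smooth).
Step 3: tangent line at P: 5·(x − 3) + 5·(y − 0) = 0.
Expanding: 5*x + 5*y - 15 = 0.


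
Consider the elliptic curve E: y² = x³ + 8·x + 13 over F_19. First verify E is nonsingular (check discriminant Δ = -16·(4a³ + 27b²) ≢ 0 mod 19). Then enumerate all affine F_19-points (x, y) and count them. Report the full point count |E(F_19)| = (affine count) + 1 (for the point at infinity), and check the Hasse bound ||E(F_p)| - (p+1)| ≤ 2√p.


Affine points = {(3, 8), (3, 11), (5, 8), (5, 11), (6, 7), (6, 12), (8, 0), (9, 4), (9, 15), (11, 8), (11, 11), (14, 0), (16, 0), (18, 2), (18, 17)}; affine count = 15; |E(F_19)| = 16.

Discriminant check: Δ ∝ 4a³ + 27b² = 4·8³ + 27·13² = 4·512 + 27·169 ≡ 18 (mod 19). Nonzero ⇒ E is nonsingular.
For each x ∈ F_19, compute rhs = x³ + 8·x + 13 mod 19, then count y ∈ F_19 with y² ≡ rhs.
  x = 0: rhs = 13, matching y values: none (0 points).
  x = 1: rhs = 3, matching y values: none (0 points).
  x = 2: rhs = 18, matching y values: none (0 points).
  x = 3: rhs = 7, matching y values: 8, 11 (2 points).
  x = 4: rhs = 14, matching y values: none (0 points).
  x = 5: rhs = 7, matching y values: 8, 11 (2 points).
  x = 6: rhs = 11, matching y values: 7, 12 (2 points).
  x = 7: rhs = 13, matching y values: none (0 points).
  x = 8: rhs = 0, matching y values: 0 (1 points).
  x = 9: rhs = 16, matching y values: 4, 15 (2 points).
  x = 10: rhs = 10, matching y values: none (0 points).
  x = 11: rhs = 7, matching y values: 8, 11 (2 points).
  x = 12: rhs = 13, matching y values: none (0 points).
  x = 13: rhs = 15, matching y values: none (0 points).
  x = 14: rhs = 0, matching y values: 0 (1 points).
  x = 15: rhs = 12, matching y values: none (0 points).
  x = 16: rhs = 0, matching y values: 0 (1 points).
  x = 17: rhs = 8, matching y values: none (0 points).
  x = 18: rhs = 4, matching y values: 2, 17 (2 points).
Total affine count: 15.
Full point count |E(F_19)| = 15 + 1 = 16.
Hasse bound: |16 − (19+1)| = |-4| = 4 ≤ 2√19 ≈ 8.7178 ✓.
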